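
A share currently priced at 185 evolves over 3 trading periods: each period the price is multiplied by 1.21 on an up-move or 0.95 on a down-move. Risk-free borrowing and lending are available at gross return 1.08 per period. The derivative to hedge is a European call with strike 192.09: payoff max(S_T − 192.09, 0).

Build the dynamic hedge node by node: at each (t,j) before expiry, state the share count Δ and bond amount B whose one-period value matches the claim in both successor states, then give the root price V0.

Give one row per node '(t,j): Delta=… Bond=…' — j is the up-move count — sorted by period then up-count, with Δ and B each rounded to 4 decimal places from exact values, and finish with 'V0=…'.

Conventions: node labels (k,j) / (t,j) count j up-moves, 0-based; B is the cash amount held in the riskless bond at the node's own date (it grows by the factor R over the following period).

(0,0): Delta=0.8508 Bond=-121.5694
(1,0): Delta=0.6608 Bond=-97.9036
(1,1): Delta=1.0000 Bond=-164.6862
(2,0): Delta=0.2289 Bond=-33.6107
(2,1): Delta=1.0000 Bond=-177.8611
(2,2): Delta=1.0000 Bond=-177.8611
V0=35.8345

Arbitrage-free pricing uses the up-move probability p* = (R−d)/(u−d) = 0.5000, discounting each step at R = 1.08.
At maturity the claim pays: V(3,0)=0.0000, V(3,1)=9.9346, V(3,2)=65.2256, V(3,3)=135.6488
(2,0): S=166.9625. Δ = (V_up−V_dn)/(S_up−S_dn) = (9.9346−0.0000)/(202.0246−158.6144) = 0.2289. V = [p*·9.9346 + (1−p*)·0.0000]/1.08 = 4.5994. B = V − Δ·S = -33.6107.
(2,1): S=212.6575. Δ = (V_up−V_dn)/(S_up−S_dn) = (65.2256−9.9346)/(257.3156−202.0246) = 1.0000. V = [p*·65.2256 + (1−p*)·9.9346]/1.08 = 34.7964. B = V − Δ·S = -177.8611.
(2,2): S=270.8585. Δ = (V_up−V_dn)/(S_up−S_dn) = (135.6488−65.2256)/(327.7388−257.3156) = 1.0000. V = [p*·135.6488 + (1−p*)·65.2256]/1.08 = 92.9974. B = V − Δ·S = -177.8611.
(1,0): S=175.7500. Δ = (V_up−V_dn)/(S_up−S_dn) = (34.7964−4.5994)/(212.6575−166.9625) = 0.6608. V = [p*·34.7964 + (1−p*)·4.5994]/1.08 = 18.2388. B = V − Δ·S = -97.9036.
(1,1): S=223.8500. Δ = (V_up−V_dn)/(S_up−S_dn) = (92.9974−34.7964)/(270.8585−212.6575) = 1.0000. V = [p*·92.9974 + (1−p*)·34.7964]/1.08 = 59.1638. B = V − Δ·S = -164.6862.
(0,0): S=185.0000. Δ = (V_up−V_dn)/(S_up−S_dn) = (59.1638−18.2388)/(223.8500−175.7500) = 0.8508. V = [p*·59.1638 + (1−p*)·18.2388]/1.08 = 35.8345. B = V − Δ·S = -121.5694.
Verification: the root portfolio costs Δ(0,0)·S0 + B(0,0) = 35.8345, matching V0.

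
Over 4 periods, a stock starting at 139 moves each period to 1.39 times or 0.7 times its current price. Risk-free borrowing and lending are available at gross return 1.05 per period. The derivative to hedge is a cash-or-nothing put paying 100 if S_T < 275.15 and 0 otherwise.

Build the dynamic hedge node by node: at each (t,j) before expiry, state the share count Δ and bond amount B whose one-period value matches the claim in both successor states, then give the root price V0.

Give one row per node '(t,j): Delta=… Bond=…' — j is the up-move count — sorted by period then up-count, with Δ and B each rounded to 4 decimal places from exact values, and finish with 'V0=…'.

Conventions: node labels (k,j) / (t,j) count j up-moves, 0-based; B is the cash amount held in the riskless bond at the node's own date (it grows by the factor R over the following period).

(0,0): Delta=-0.1176 Bond=93.1633
(1,0): Delta=0.0000 Bond=86.3838
(1,1): Delta=-0.1751 Bond=108.9323
(2,0): Delta=0.0000 Bond=90.7029
(2,1): Delta=0.0000 Bond=90.7029
(2,2): Delta=-0.2607 Bond=137.3785
(3,0): Delta=0.0000 Bond=95.2381
(3,1): Delta=0.0000 Bond=95.2381
(3,2): Delta=0.0000 Bond=95.2381
(3,3): Delta=-0.3882 Bond=191.8565
V0=76.8237

Arbitrage-free pricing uses the up-move probability p* = (R−d)/(u−d) = 0.5072, discounting each step at R = 1.05.
At maturity the claim pays: V(4,0)=100.0000, V(4,1)=100.0000, V(4,2)=100.0000, V(4,3)=100.0000, V(4,4)=0.0000
  t=3,j=0: stock 47.6770 → up 66.2710 (V=100.0000), down 33.3739 (V=100.0000). Price 95.2381; hedge Δ=0.0000, bond B=95.2381.
  t=3,j=1: stock 94.6729 → up 131.5953 (V=100.0000), down 66.2710 (V=100.0000). Price 95.2381; hedge Δ=0.0000, bond B=95.2381.
  t=3,j=2: stock 187.9933 → up 261.3107 (V=100.0000), down 131.5953 (V=100.0000). Price 95.2381; hedge Δ=0.0000, bond B=95.2381.
  t=3,j=3: stock 373.3010 → up 518.8884 (V=0.0000), down 261.3107 (V=100.0000). Price 46.9289; hedge Δ=-0.3882, bond B=191.8565.
  t=2,j=0: stock 68.1100 → up 94.6729 (V=95.2381), down 47.6770 (V=95.2381). Price 90.7029; hedge Δ=0.0000, bond B=90.7029.
  t=2,j=1: stock 135.2470 → up 187.9933 (V=95.2381), down 94.6729 (V=95.2381). Price 90.7029; hedge Δ=0.0000, bond B=90.7029.
  t=2,j=2: stock 268.5619 → up 373.3010 (V=46.9289), down 187.9933 (V=95.2381). Price 67.3652; hedge Δ=-0.2607, bond B=137.3785.
  t=1,j=0: stock 97.3000 → up 135.2470 (V=90.7029), down 68.1100 (V=90.7029). Price 86.3838; hedge Δ=0.0000, bond B=86.3838.
  t=1,j=1: stock 193.2100 → up 268.5619 (V=67.3652), down 135.2470 (V=90.7029). Price 75.1095; hedge Δ=-0.1751, bond B=108.9323.
  t=0,j=0: stock 139.0000 → up 193.2100 (V=75.1095), down 97.3000 (V=86.3838). Price 76.8237; hedge Δ=-0.1176, bond B=93.1633.
Verification: the root portfolio costs Δ(0,0)·S0 + B(0,0) = 76.8237, matching V0.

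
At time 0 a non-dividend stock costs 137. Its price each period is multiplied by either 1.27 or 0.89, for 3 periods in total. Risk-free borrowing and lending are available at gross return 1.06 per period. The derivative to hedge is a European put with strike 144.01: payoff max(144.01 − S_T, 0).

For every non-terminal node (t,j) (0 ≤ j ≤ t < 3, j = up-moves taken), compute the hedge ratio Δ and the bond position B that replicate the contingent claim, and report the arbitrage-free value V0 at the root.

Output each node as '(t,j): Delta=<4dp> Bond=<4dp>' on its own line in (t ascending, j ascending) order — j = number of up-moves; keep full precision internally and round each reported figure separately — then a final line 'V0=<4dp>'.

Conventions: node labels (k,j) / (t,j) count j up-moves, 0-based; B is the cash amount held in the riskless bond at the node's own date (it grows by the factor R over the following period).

The replicating-portfolio and risk-neutral prices coincide; use p* = (1.06−0.89)/(1.27−0.89) = 0.4474 for the latter.
Expiry values: V(3,0)=47.4292, V(3,1)=6.1925, V(3,2)=0.0000, V(3,3)=0.0000
  t=2,j=0: stock 108.5177 → up 137.8175 (V=6.1925), down 96.5808 (V=47.4292). Price 27.3408; hedge Δ=-1.0000, bond B=135.8585.
  t=2,j=1: stock 154.8511 → up 196.6609 (V=0.0000), down 137.8175 (V=6.1925). Price 3.2285; hedge Δ=-0.1052, bond B=19.5246.
  t=2,j=2: stock 220.9673 → up 280.6285 (V=0.0000), down 196.6609 (V=0.0000). Price 0.0000; hedge Δ=0.0000, bond B=0.0000.
  t=1,j=0: stock 121.9300 → up 154.8511 (V=3.2285), down 108.5177 (V=27.3408). Price 15.6167; hedge Δ=-0.5204, bond B=79.0702.
  t=1,j=1: stock 173.9900 → up 220.9673 (V=0.0000), down 154.8511 (V=3.2285). Price 1.6832; hedge Δ=-0.0488, bond B=10.1792.
  t=0,j=0: stock 137.0000 → up 173.9900 (V=1.6832), down 121.9300 (V=15.6167). Price 8.8521; hedge Δ=-0.2676, bond B=45.5193.
Sanity check at the root: Δ(0,0)·S0 + B(0,0) reproduces V0 = 8.8521.

(0,0): Delta=-0.2676 Bond=45.5193
(1,0): Delta=-0.5204 Bond=79.0702
(1,1): Delta=-0.0488 Bond=10.1792
(2,0): Delta=-1.0000 Bond=135.8585
(2,1): Delta=-0.1052 Bond=19.5246
(2,2): Delta=0.0000 Bond=0.0000
V0=8.8521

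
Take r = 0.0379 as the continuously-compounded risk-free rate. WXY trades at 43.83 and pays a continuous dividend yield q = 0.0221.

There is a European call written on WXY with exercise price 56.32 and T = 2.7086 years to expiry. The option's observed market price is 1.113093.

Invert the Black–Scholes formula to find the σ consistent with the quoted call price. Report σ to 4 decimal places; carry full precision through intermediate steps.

sigma = 0.1431

At σ = 0.1431 the Black–Scholes value reproduces the quote:
σ√T = 0.1431·√2.7086 = 0.235511
d₁ = (ln(S/K) + (r−q+σ²/2)T) / (σ√T) = (ln(43.83/56.32) + (0.0379−0.0221+0.1431²/2)·2.7086) / 0.235511 = (-0.250731 + 0.070529) / 0.235511 = -0.765154
d₂ = d₁ − σ√T = -0.765154 − 0.235511 = -1.000665
e^{−rT} = 0.902437
e^{−qT} = 0.941896
N(d₁) = 0.222090,  N(d₂) = 0.158494
V = S·e^{−qT}·N(d₁) − K·e^{−rT}·N(d₂) = 9.168612 − 8.055518 = 1.113093 (the observed quote) — the price is monotone increasing in volatility, hence this σ is the only solution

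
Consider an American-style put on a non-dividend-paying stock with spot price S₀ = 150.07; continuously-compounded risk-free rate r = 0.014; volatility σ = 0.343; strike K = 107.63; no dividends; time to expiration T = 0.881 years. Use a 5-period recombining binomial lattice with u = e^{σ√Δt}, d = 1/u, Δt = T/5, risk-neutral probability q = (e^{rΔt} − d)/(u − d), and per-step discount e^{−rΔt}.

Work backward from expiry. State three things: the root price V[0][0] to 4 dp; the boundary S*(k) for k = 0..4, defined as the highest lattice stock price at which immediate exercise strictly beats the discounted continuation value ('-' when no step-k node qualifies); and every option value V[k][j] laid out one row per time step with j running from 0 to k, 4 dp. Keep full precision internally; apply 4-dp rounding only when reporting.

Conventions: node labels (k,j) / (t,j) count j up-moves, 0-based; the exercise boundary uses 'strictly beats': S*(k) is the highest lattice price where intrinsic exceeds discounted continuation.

Δt=0.17620  u=1.15486  d=0.86591  q=0.47262  discount=0.99754
step 5 (expiry): payoffs max(K−S,0) = 34.5752 10.1968 0.0000 0.0000 0.0000 0.0000
step 4: (k=4,j=0): S=84.3680, K−S=23.2620, hold=22.9968 ⇒ V=23.2620 exercise | (k=4,j=1): S=112.5216, K−S=0.0000, hold=5.3644 ⇒ V=5.3644 continue | (k=4,j=2): S=150.0700, K−S=0.0000, hold=0.0000 ⇒ V=0.0000 continue | (k=4,j=3): S=200.1483, K−S=0.0000, hold=0.0000 ⇒ V=0.0000 continue | (k=4,j=4): S=266.9376, K−S=0.0000, hold=0.0000 ⇒ V=0.0000 continue  boundary S*=84.3680
step 3: (k=3,j=0): S=97.4332, K−S=10.1968, hold=14.7668 ⇒ V=14.7668 continue | (k=3,j=1): S=129.9466, K−S=0.0000, hold=2.8221 ⇒ V=2.8221 continue | (k=3,j=2): S=173.3097, K−S=0.0000, hold=0.0000 ⇒ V=0.0000 continue | (k=3,j=3): S=231.1430, K−S=0.0000, hold=0.0000 ⇒ V=0.0000 continue  boundary S*=-
step 2: (k=2,j=0): S=112.5216, K−S=0.0000, hold=9.0991 ⇒ V=9.0991 continue | (k=2,j=1): S=150.0700, K−S=0.0000, hold=1.4847 ⇒ V=1.4847 continue | (k=2,j=2): S=200.1483, K−S=0.0000, hold=0.0000 ⇒ V=0.0000 continue  boundary S*=-
step 1: (k=1,j=0): S=129.9466, K−S=0.0000, hold=5.4869 ⇒ V=5.4869 continue | (k=1,j=1): S=173.3097, K−S=0.0000, hold=0.7811 ⇒ V=0.7811 continue  boundary S*=-
step 0: (k=0,j=0): S=150.0700, K−S=0.0000, hold=3.2548 ⇒ V=3.2548 continue  boundary S*=-

price = 3.2548
boundary = - - - - 84.3680
tree:
3.2548
5.4869 0.7811
9.0991 1.4847 0.0000
14.7668 2.8221 0.0000 0.0000
23.2620 5.3644 0.0000 0.0000 0.0000
34.5752 10.1968 0.0000 0.0000 0.0000 0.0000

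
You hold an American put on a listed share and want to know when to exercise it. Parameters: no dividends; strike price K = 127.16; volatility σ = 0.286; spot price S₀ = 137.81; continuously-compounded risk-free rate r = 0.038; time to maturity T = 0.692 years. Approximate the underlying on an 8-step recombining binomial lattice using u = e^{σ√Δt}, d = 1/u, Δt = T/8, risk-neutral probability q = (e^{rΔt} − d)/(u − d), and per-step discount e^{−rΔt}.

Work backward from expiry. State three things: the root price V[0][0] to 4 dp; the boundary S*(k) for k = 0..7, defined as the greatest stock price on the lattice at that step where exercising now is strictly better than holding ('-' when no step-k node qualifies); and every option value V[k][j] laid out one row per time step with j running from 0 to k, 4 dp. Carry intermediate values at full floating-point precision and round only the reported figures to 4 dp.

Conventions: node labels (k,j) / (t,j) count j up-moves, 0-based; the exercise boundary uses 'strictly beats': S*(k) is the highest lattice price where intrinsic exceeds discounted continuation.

price = 7.1301
boundary = - - - - 98.4369 90.4955 98.4369 107.0751
tree:
7.1301
10.5994 3.6875
15.3098 5.9312 1.4549
21.3826 9.3023 2.5794 0.3334
28.7231 14.1401 4.4975 0.6671 0.0000
36.6645 20.6638 7.6713 1.3347 0.0000 0.0000
43.9652 28.7231 12.6935 2.6703 0.0000 0.0000 0.0000
50.6769 36.6645 20.0849 5.3424 0.0000 0.0000 0.0000 0.0000
56.8471 43.9652 28.7231 10.6886 0.0000 0.0000 0.0000 0.0000 0.0000

Δt=0.08650  u=1.08775  d=0.91933  q=0.49853  discount=0.99672
step 8 (expiry): payoffs max(K−S,0) = 56.8471 43.9652 28.7231 10.6886 0.0000 0.0000 0.0000 0.0000 0.0000
step 7: (k=7,j=0): S=76.4831, K−S=50.6769, hold=50.2596 ⇒ V=50.6769 exercise | (k=7,j=1): S=90.4955, K−S=36.6645, hold=36.2472 ⇒ V=36.6645 exercise | (k=7,j=2): S=107.0751, K−S=20.0849, hold=19.6676 ⇒ V=20.0849 exercise | (k=7,j=3): S=126.6922, K−S=0.4678, hold=5.3424 ⇒ V=5.3424 continue | (k=7,j=4): S=149.9034, K−S=0.0000, hold=0.0000 ⇒ V=0.0000 continue | (k=7,j=5): S=177.3670, K−S=0.0000, hold=0.0000 ⇒ V=0.0000 continue | (k=7,j=6): S=209.8623, K−S=0.0000, hold=0.0000 ⇒ V=0.0000 continue | (k=7,j=7): S=248.3109, K−S=0.0000, hold=0.0000 ⇒ V=0.0000 continue  boundary S*=107.0751
step 6: (k=6,j=0): S=83.1948, K−S=43.9652, hold=43.5479 ⇒ V=43.9652 exercise | (k=6,j=1): S=98.4369, K−S=28.7231, hold=28.3058 ⇒ V=28.7231 exercise | (k=6,j=2): S=116.4714, K−S=10.6886, hold=12.6935 ⇒ V=12.6935 continue | (k=6,j=3): S=137.8100, K−S=0.0000, hold=2.6703 ⇒ V=2.6703 continue | (k=6,j=4): S=163.0580, K−S=0.0000, hold=0.0000 ⇒ V=0.0000 continue | (k=6,j=5): S=192.9317, K−S=0.0000, hold=0.0000 ⇒ V=0.0000 continue | (k=6,j=6): S=228.2786, K−S=0.0000, hold=0.0000 ⇒ V=0.0000 continue  boundary S*=98.4369
step 5: (k=5,j=0): S=90.4955, K−S=36.6645, hold=36.2472 ⇒ V=36.6645 exercise | (k=5,j=1): S=107.0751, K−S=20.0849, hold=20.6638 ⇒ V=20.6638 continue | (k=5,j=2): S=126.6922, K−S=0.4678, hold=7.6713 ⇒ V=7.6713 continue | (k=5,j=3): S=149.9034, K−S=0.0000, hold=1.3347 ⇒ V=1.3347 continue | (k=5,j=4): S=177.3670, K−S=0.0000, hold=0.0000 ⇒ V=0.0000 continue | (k=5,j=5): S=209.8623, K−S=0.0000, hold=0.0000 ⇒ V=0.0000 continue  boundary S*=90.4955
step 4: (k=4,j=0): S=98.4369, K−S=28.7231, hold=28.5935 ⇒ V=28.7231 exercise | (k=4,j=1): S=116.4714, K−S=10.6886, hold=14.1401 ⇒ V=14.1401 continue | (k=4,j=2): S=137.8100, K−S=0.0000, hold=4.4975 ⇒ V=4.4975 continue | (k=4,j=3): S=163.0580, K−S=0.0000, hold=0.6671 ⇒ V=0.6671 continue | (k=4,j=4): S=192.9317, K−S=0.0000, hold=0.0000 ⇒ V=0.0000 continue  boundary S*=98.4369
step 3: (k=3,j=0): S=107.0751, K−S=20.0849, hold=21.3826 ⇒ V=21.3826 continue | (k=3,j=1): S=126.6922, K−S=0.4678, hold=9.3023 ⇒ V=9.3023 continue | (k=3,j=2): S=149.9034, K−S=0.0000, hold=2.5794 ⇒ V=2.5794 continue | (k=3,j=3): S=177.3670, K−S=0.0000, hold=0.3334 ⇒ V=0.3334 continue  boundary S*=-
step 2: (k=2,j=0): S=116.4714, K−S=10.6886, hold=15.3098 ⇒ V=15.3098 continue | (k=2,j=1): S=137.8100, K−S=0.0000, hold=5.9312 ⇒ V=5.9312 continue | (k=2,j=2): S=163.0580, K−S=0.0000, hold=1.4549 ⇒ V=1.4549 continue  boundary S*=-
step 1: (k=1,j=0): S=126.6922, K−S=0.4678, hold=10.5994 ⇒ V=10.5994 continue | (k=1,j=1): S=149.9034, K−S=0.0000, hold=3.6875 ⇒ V=3.6875 continue  boundary S*=-
step 0: (k=0,j=0): S=137.8100, K−S=0.0000, hold=7.1301 ⇒ V=7.1301 continue  boundary S*=-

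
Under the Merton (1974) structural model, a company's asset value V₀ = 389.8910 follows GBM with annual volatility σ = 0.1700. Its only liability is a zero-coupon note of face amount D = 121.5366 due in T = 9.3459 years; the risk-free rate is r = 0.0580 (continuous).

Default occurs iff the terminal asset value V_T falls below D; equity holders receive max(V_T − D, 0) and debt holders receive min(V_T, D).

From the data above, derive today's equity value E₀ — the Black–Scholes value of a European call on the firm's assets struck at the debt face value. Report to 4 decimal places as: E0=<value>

E0=319.2229

Equity is a call on the firm's assets struck at D = 121.5366:
d₁ = [ln(V₀/D) + (r + σ²/2)T] / (σ√T)
   = [ln(389.8910/121.5366) + (0.0580 + 0.5·0.1700²)·9.3459] / (0.1700·√9.3459)
   = [1.165652 + 0.677110] / 0.519708 = 3.545764
d₂ = d₁ − σ√T = 3.545764 − 0.519708 = 3.026056
N(d₁) = 0.999804,  N(d₂) = 0.998761,  e^(−rT) = 0.581548
E₀ = V₀·N(d₁) − D·e^(−rT)·N(d₂)
   = 389.8910·0.999804 − 121.5366·0.581548·0.998761 = 319.222907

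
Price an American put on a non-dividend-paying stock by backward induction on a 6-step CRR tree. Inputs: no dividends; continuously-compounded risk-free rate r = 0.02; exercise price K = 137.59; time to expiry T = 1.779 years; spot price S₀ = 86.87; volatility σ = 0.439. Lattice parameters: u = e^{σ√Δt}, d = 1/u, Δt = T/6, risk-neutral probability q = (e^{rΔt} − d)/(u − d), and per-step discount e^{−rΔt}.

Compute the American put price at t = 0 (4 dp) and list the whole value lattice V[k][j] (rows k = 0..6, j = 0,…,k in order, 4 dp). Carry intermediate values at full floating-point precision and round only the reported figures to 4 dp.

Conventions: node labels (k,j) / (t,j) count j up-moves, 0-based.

price = 55.3031
tree:
55.3031
69.4454 38.9418
83.7334 53.0939 22.3538
95.1843 69.1902 34.3426 8.1618
104.2006 83.7334 50.7200 15.0055 0.0000
111.2998 95.1843 69.1902 27.5876 0.0000 0.0000
116.8896 104.2006 83.7334 50.7200 0.0000 0.0000 0.0000

Δt=0.29650, u=1.27003, d=0.78738, q=0.45284, disc=e^(-rΔt)=0.99409
k=6 terminal: V=max(K-S,0) → 116.8896 104.2006 83.7334 50.7200 0.0000 0.0000 0.0000
k=5: j=0 S=26.2902 intr=111.2998 cont=110.4863 V=111.2998[EX]; j=1 S=42.4057 intr=95.1843 cont=94.3708 V=95.1843[EX]; j=2 S=68.3998 intr=69.1902 cont=68.3767 V=69.1902[EX]; j=3 S=110.3278 intr=27.2622 cont=27.5876 V=27.5876[hold]; j=4 S=177.9572 intr=0.0000 cont=0.0000 V=0.0000[hold]; j=5 S=287.0424 intr=0.0000 cont=0.0000 V=0.0000[hold]
k=4: j=0 S=33.3894 intr=104.2006 cont=103.3871 V=104.2006[EX]; j=1 S=53.8566 intr=83.7334 cont=82.9199 V=83.7334[EX]; j=2 S=86.8700 intr=50.7200 cont=50.0530 V=50.7200[EX]; j=3 S=140.1201 intr=0.0000 cont=15.0055 V=15.0055[hold]; j=4 S=226.0117 intr=0.0000 cont=0.0000 V=0.0000[hold]
k=3: j=0 S=42.4057 intr=95.1843 cont=94.3708 V=95.1843[EX]; j=1 S=68.3998 intr=69.1902 cont=68.3767 V=69.1902[EX]; j=2 S=110.3278 intr=27.2622 cont=34.3426 V=34.3426[hold]; j=3 S=177.9572 intr=0.0000 cont=8.1618 V=8.1618[hold]
k=2: j=0 S=53.8566 intr=83.7334 cont=82.9199 V=83.7334[EX]; j=1 S=86.8700 intr=50.7200 cont=53.0939 V=53.0939[hold]; j=2 S=140.1201 intr=0.0000 cont=22.3538 V=22.3538[hold]
k=1: j=0 S=68.3998 intr=69.1902 cont=69.4454 V=69.4454[hold]; j=1 S=110.3278 intr=27.2622 cont=38.9418 V=38.9418[hold]
k=0: j=0 S=86.8700 intr=50.7200 cont=55.3031 V=55.3031[hold]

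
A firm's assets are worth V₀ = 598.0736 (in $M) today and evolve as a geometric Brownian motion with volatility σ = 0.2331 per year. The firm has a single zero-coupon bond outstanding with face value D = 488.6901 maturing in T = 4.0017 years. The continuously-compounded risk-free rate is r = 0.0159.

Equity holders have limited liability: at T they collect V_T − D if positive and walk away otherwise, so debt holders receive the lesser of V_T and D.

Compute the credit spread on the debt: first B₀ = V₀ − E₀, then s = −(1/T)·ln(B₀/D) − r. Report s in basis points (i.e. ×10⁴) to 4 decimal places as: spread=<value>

spread=243.9154

With assets at 598.0736 and a single debt payment of 488.6901 at 4.0017 years:
d₁ = [ln(V₀/D) + (r + σ²/2)T] / (σ√T)
   = [ln(598.0736/488.6901) + (0.0159 + 0.5·0.2331²)·4.0017] / (0.2331·√4.0017)
   = [0.201985 + 0.172344] / 0.466299 = 0.802767
d₂ = d₁ − σ√T = 0.802767 − 0.466299 = 0.336468
N(d₁) = 0.788945,  N(d₂) = 0.631741,  e^(−rT) = 0.938355
E₀ = V₀·N(d₁) − D·e^(−rT)·N(d₂)
   = 598.0736·0.788945 − 488.6901·0.938355·0.631741 = 182.153197
B₀ = V₀ − E₀ = 598.0736 − 182.153197 = 415.920403
spread = −(1/T)·ln(B₀/D) − r = −(1/4.0017)·ln(415.920403/488.6901) − 0.0159 = 0.02439154
in basis points: 0.02439154 × 10⁴ = 243.9154 bp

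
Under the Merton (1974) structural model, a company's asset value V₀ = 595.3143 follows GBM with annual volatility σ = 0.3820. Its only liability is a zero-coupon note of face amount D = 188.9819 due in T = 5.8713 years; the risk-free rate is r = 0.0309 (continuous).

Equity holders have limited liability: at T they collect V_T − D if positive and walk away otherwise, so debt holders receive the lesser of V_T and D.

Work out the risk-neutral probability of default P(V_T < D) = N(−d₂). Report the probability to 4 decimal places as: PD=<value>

PD=0.1653

Apply the equity-as-call identities (strike 188.9819, horizon 5.8713 years):
d₁ = [ln(V₀/D) + (r + σ²/2)T] / (σ√T)
   = [ln(595.3143/188.9819) + (0.0309 + 0.5·0.3820²)·5.8713] / (0.3820·√5.8713)
   = [1.147438 + 0.609805] / 0.925615 = 1.898460
d₂ = d₁ − σ√T = 1.898460 − 0.925615 = 0.972844
risk-neutral PD = N(−d₂) = N(-0.972844) = 0.165315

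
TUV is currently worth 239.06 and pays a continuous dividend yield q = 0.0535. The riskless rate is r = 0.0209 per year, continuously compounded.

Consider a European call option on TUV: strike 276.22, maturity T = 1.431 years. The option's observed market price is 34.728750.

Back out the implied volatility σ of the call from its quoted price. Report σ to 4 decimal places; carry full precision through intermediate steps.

sigma = 0.4781

At σ = 0.4781 the Black–Scholes value reproduces the quote:
σ√T = 0.4781·√1.431 = 0.571924
d₁ = (ln(S/K) + (r−q+σ²/2)T) / (σ√T) = (ln(239.06/276.22) + (0.0209−0.0535+0.4781²/2)·1.431) / 0.571924 = (-0.144483 + 0.116898) / 0.571924 = -0.048232
d₂ = d₁ − σ√T = -0.048232 − 0.571924 = -0.620156
e^{−rT} = 0.970535
e^{−qT} = 0.926299
N(d₁) = 0.480766,  N(d₂) = 0.267577
V = S·e^{−qT}·N(d₁) − K·e^{−rT}·N(d₂) = 106.461231 − 71.732481 = 34.728750 (equal to the quote); since ∂V/∂σ > 0 for all σ, the implied volatility is unique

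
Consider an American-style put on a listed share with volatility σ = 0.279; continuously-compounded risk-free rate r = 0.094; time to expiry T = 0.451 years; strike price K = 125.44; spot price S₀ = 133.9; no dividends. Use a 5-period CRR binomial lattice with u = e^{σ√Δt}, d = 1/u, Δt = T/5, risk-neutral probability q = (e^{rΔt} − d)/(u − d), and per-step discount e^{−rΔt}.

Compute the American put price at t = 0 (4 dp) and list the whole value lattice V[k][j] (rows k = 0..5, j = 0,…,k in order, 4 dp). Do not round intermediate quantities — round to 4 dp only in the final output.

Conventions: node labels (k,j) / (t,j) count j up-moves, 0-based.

params: Δt=0.09020 u=1.08740 d=0.91962 q=0.52981 e^(-rΔt)=0.99156
t_5 payoffs: 37.3703 21.3023 2.3027 0.0000 0.0000 0.0000
k=4: node(4,0) S=95.7673 payoff=29.6727 vs cont=28.6136 → 29.6727 [stop]  node(4,1) S=113.2398 payoff=12.2002 vs cont=11.1412 → 12.2002 [stop]  node(4,2) S=133.9000 payoff=0.0000 vs cont=1.0735 → 1.0735 [wait]  node(4,3) S=158.3296 payoff=0.0000 vs cont=0.0000 → 0.0000 [wait]  node(4,4) S=187.2164 payoff=0.0000 vs cont=0.0000 → 0.0000 [wait]
k=3: node(3,0) S=104.1377 payoff=21.3023 vs cont=20.2432 → 21.3023 [stop]  node(3,1) S=123.1373 payoff=2.3027 vs cont=6.2519 → 6.2519 [wait]  node(3,2) S=145.6034 payoff=0.0000 vs cont=0.5005 → 0.5005 [wait]  node(3,3) S=172.1682 payoff=0.0000 vs cont=0.0000 → 0.0000 [wait]
k=2: node(2,0) S=113.2398 payoff=12.2002 vs cont=13.2159 → 13.2159 [wait]  node(2,1) S=133.9000 payoff=0.0000 vs cont=3.1777 → 3.1777 [wait]  node(2,2) S=158.3296 payoff=0.0000 vs cont=0.2333 → 0.2333 [wait]
k=1: node(1,0) S=123.1373 payoff=2.3027 vs cont=7.8308 → 7.8308 [wait]  node(1,1) S=145.6034 payoff=0.0000 vs cont=1.6041 → 1.6041 [wait]
k=0: node(0,0) S=133.9000 payoff=0.0000 vs cont=4.4935 → 4.4935 [wait]

price = 4.4935
tree:
4.4935
7.8308 1.6041
13.2159 3.1777 0.2333
21.3023 6.2519 0.5005 0.0000
29.6727 12.2002 1.0735 0.0000 0.0000
37.3703 21.3023 2.3027 0.0000 0.0000 0.0000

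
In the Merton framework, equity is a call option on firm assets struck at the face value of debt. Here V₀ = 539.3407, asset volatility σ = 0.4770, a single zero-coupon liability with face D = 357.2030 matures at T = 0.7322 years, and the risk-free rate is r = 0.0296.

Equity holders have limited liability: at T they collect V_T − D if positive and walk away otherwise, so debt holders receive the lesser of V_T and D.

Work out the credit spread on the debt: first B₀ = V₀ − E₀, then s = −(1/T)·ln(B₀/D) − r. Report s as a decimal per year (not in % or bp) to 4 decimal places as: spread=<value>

spread=0.0514

Work the structural quantities from V₀ = 539.3407 against face 357.2030:
d₁ = [ln(V₀/D) + (r + σ²/2)T] / (σ√T)
   = [ln(539.3407/357.2030) + (0.0296 + 0.5·0.4770²)·0.7322] / (0.4770·√0.7322)
   = [0.412043 + 0.104971] / 0.408163 = 1.266688
d₂ = d₁ − σ√T = 1.266688 − 0.408163 = 0.858525
N(d₁) = 0.897367,  N(d₂) = 0.804699,  e^(−rT) = 0.978560
E₀ = V₀·N(d₁) − D·e^(−rT)·N(d₂)
   = 539.3407·0.897367 − 357.2030·0.978560·0.804699 = 202.708206
B₀ = V₀ − E₀ = 539.3407 − 202.708206 = 336.632494
spread = −(1/T)·ln(B₀/D) − r = −(1/0.7322)·ln(336.632494/357.2030) − 0.0296 = 0.05140578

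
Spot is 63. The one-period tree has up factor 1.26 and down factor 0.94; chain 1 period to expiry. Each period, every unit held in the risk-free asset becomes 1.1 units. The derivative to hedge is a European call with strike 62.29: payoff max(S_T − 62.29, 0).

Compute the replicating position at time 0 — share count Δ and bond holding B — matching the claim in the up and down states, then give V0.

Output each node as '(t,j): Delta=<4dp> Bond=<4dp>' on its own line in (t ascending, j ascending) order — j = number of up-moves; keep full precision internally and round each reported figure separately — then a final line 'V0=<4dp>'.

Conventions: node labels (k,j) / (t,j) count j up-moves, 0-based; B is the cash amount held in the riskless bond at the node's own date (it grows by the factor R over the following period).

(0,0): Delta=0.8477 Bond=-45.6381
V0=7.7682

Arbitrage-free pricing uses the up-move probability p* = (R−d)/(u−d) = 0.5000, discounting each step at R = 1.1.
Payoffs at expiry: V(1,0)=0.0000, V(1,1)=17.0900
  t=0,j=0: stock 63.0000 → up 79.3800 (V=17.0900), down 59.2200 (V=0.0000). Price 7.7682; hedge Δ=0.8477, bond B=-45.6381.
Check: Δ(0,0)·S0 + B(0,0) = 7.7682 = V0.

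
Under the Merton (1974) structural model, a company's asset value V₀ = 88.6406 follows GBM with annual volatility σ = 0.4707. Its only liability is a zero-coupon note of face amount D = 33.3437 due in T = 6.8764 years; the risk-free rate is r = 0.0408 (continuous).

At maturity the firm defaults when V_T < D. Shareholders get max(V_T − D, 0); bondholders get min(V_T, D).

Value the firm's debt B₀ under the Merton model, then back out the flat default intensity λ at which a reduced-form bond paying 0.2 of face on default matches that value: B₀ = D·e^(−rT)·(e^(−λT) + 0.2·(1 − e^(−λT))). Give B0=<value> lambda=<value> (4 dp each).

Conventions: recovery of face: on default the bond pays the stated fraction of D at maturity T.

Work the structural quantities from V₀ = 88.6406 against face 33.3437:
d₁ = [ln(V₀/D) + (r + σ²/2)T] / (σ√T)
   = [ln(88.6406/33.3437) + (0.0408 + 0.5·0.4707²)·6.8764] / (0.4707·√6.8764)
   = [0.977721 + 1.042320] / 1.234311 = 1.636573
d₂ = d₁ − σ√T = 1.636573 − 1.234311 = 0.402261
N(d₁) = 0.949140,  N(d₂) = 0.656254,  e^(−rT) = 0.755363
E₀ = V₀·N(d₁) − D·e^(−rT)·N(d₂)
   = 88.6406·0.949140 − 33.3437·0.755363·0.656254 = 67.603545
B₀ = V₀ − E₀ = 88.6406 − 67.603545 = 21.037055
e^(−λT) = (B₀·e^(rT)/D − 0.2)/(1 − 0.2) = (21.0371·1.323867/33.3437 − 0.2)/0.8 = 0.79406252
λ = −ln(0.79406252)/6.8764 = 0.033534

B0=21.0371 lambda=0.0335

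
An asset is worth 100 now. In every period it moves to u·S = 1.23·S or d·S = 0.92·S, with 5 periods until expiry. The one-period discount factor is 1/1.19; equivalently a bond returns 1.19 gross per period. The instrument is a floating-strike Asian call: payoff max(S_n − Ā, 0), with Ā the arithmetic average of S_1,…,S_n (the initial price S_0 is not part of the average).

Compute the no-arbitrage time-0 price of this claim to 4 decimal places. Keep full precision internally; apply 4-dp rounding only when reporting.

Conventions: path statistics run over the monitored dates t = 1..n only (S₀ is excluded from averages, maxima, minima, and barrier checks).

price = 27.2473

With p* = (R−d)/(u−d) = 0.8710, sum probability × payoff across the paths and divide by R^5.
Enumerate all 2^5 = 32 price paths (U = up ×1.23, D = down ×0.92); each path with k up-moves has probability p*^k·(1−p*)^(5−k).
DDDDD: Ā=78.4112, payoff=0.0000, prob=0.000036
UDDDD: Ā=104.8324, payoff=0.0000, prob=0.000241
DUDDD: Ā=98.6324, payoff=0.0000, prob=0.000241
UUDDD: Ā=131.8673, payoff=0.0000, prob=0.001630
DDUDD: Ā=92.9284, payoff=0.0000, prob=0.000241
UDUDD: Ā=124.2413, payoff=0.0000, prob=0.001630
DUUDD: Ā=118.0413, payoff=0.0000, prob=0.001630
UUUDD: Ā=157.8160, payoff=0.0000, prob=0.011000
DDDUD: Ā=87.6808, payoff=0.4356, prob=0.000241
UDDUD: Ā=117.2254, payoff=0.5824, prob=0.001630
DUDUD: Ā=111.0254, payoff=6.7824, prob=0.001630
UUDUD: Ā=148.4361, payoff=9.0677, prob=0.011000
DDUUD: Ā=105.3214, payoff=12.4864, prob=0.001630
UDUUD: Ā=140.8101, payoff=16.6937, prob=0.011000
DUUUD: Ā=134.6101, payoff=22.8937, prob=0.011000
UUUUD: Ā=179.9678, payoff=30.6079, prob=0.074252
DDDDU: Ā=82.8529, payoff=5.2634, prob=0.000241
UDDDU: Ā=110.7707, payoff=7.0370, prob=0.001630
DUDDU: Ā=104.5707, payoff=13.2370, prob=0.001630
UUDDU: Ā=139.8065, payoff=17.6973, prob=0.011000
DDUDU: Ā=98.8667, payoff=18.9410, prob=0.001630
UDUDU: Ā=132.1805, payoff=25.3233, prob=0.011000
DUUDU: Ā=125.9805, payoff=31.5233, prob=0.011000
UUUDU: Ā=168.4304, payoff=42.1453, prob=0.074252
DDDUU: Ā=93.6190, payoff=24.1887, prob=0.001630
UDDUU: Ā=125.1646, payoff=32.3392, prob=0.011000
DUDUU: Ā=118.9646, payoff=38.5392, prob=0.011000
UUDUU: Ā=159.0505, payoff=51.5253, prob=0.074252
DDUUU: Ā=113.2606, payoff=44.2432, prob=0.011000
UDUUU: Ā=151.4245, payoff=59.1513, prob=0.074252
DUUUU: Ā=145.2245, payoff=65.3513, prob=0.074252
UUUUU: Ā=194.1588, payoff=87.3718, prob=0.501199
Price = Σ prob·payoff / R^5 = 65.021725 / 2.386354 = 27.2473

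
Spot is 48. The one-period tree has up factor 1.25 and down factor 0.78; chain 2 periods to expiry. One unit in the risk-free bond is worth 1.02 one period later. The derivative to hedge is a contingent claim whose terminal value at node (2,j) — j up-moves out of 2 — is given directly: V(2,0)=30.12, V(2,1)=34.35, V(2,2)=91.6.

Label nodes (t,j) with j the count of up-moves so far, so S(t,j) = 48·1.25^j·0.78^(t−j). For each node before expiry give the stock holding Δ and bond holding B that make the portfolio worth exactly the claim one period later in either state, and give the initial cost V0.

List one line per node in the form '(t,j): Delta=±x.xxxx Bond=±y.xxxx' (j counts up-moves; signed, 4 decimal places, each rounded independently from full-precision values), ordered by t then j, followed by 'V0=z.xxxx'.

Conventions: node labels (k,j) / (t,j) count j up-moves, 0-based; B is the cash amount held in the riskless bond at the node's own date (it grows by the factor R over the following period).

Risk-neutral probability p* = (R−d)/(u−d) = (1.02−0.78)/(1.25−0.78) = 0.5106.
Expiry values: V(2,0)=30.1200, V(2,1)=34.3500, V(2,2)=91.6000
(1,0): S=37.4400. Δ = (V_up−V_dn)/(S_up−S_dn) = (34.3500−30.1200)/(46.8000−29.2032) = 0.2404. V = [p*·34.3500 + (1−p*)·30.1200]/1.02 = 31.6471. B = V − Δ·S = 22.6471.
(1,1): S=60.0000. Δ = (V_up−V_dn)/(S_up−S_dn) = (91.6000−34.3500)/(75.0000−46.8000) = 2.0301. V = [p*·91.6000 + (1−p*)·34.3500]/1.02 = 62.3373. B = V − Δ·S = -59.4712.
(0,0): S=48.0000. Δ = (V_up−V_dn)/(S_up−S_dn) = (62.3373−31.6471)/(60.0000−37.4400) = 1.3604. V = [p*·62.3373 + (1−p*)·31.6471]/1.02 = 46.3909. B = V − Δ·S = -18.9075.
As a check, the time-0 holding Δ(0,0)·S0 + B(0,0) comes to 46.3909 — exactly V0.

(0,0): Delta=1.3604 Bond=-18.9075
(1,0): Delta=0.2404 Bond=22.6471
(1,1): Delta=2.0301 Bond=-59.4712
V0=46.3909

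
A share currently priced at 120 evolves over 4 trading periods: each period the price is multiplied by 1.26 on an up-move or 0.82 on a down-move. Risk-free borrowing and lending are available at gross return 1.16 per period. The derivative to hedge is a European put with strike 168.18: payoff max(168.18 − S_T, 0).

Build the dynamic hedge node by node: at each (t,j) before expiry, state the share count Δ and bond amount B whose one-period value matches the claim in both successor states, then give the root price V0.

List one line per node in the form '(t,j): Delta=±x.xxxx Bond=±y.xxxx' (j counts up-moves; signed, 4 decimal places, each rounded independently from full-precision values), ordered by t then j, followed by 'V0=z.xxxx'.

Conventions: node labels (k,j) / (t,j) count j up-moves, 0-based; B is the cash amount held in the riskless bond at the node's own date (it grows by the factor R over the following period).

(0,0): Delta=-0.2671 Bond=38.0191
(1,0): Delta=-0.7063 Bond=87.3157
(1,1): Delta=-0.1831 Bond=31.3923
(2,0): Delta=-1.0000 Bond=124.9851
(2,1): Delta=-0.6501 Bond=94.3160
(2,2): Delta=-0.0937 Bond=19.3854
(3,0): Delta=-1.0000 Bond=144.9828
(3,1): Delta=-1.0000 Bond=144.9828
(3,2): Delta=-0.5831 Bond=98.9429
(3,3): Delta=0.0000 Bond=0.0000
V0=5.9638

The replicating-portfolio and risk-neutral prices coincide; use p* = (1.16−0.82)/(1.26−0.82) = 0.7727 for the latter.
Terminal payoffs: V(4,0)=113.9254, V(4,1)=84.8132, V(4,2)=40.0797, V(4,3)=0.0000, V(4,4)=0.0000
Node (3,0) S=66.1642: V=(p*·84.8132+(1−p*)·113.9254)/1.16=78.8186; Δ=(84.8132−113.9254)/(83.3668−54.2546)=-1.0000; B=V−Δ·S=144.9828
Node (3,1) S=101.6669: V=(p*·40.0797+(1−p*)·84.8132)/1.16=43.3159; Δ=(40.0797−84.8132)/(128.1003−83.3668)=-1.0000; B=V−Δ·S=144.9828
Node (3,2) S=156.2198: V=(p*·0.0000+(1−p*)·40.0797)/1.16=7.8526; Δ=(0.0000−40.0797)/(196.8370−128.1003)=-0.5831; B=V−Δ·S=98.9429
Node (3,3) S=240.0451: V=(p*·0.0000+(1−p*)·0.0000)/1.16=0.0000; Δ=(0.0000−0.0000)/(302.4569−196.8370)=0.0000; B=V−Δ·S=0.0000
Node (2,0) S=80.6880: V=(p*·43.3159+(1−p*)·78.8186)/1.16=44.2971; Δ=(43.3159−78.8186)/(101.6669−66.1642)=-1.0000; B=V−Δ·S=124.9851
Node (2,1) S=123.9840: V=(p*·7.8526+(1−p*)·43.3159)/1.16=13.7176; Δ=(7.8526−43.3159)/(156.2198−101.6669)=-0.6501; B=V−Δ·S=94.3160
Node (2,2) S=190.5120: V=(p*·0.0000+(1−p*)·7.8526)/1.16=1.5385; Δ=(0.0000−7.8526)/(240.0451−156.2198)=-0.0937; B=V−Δ·S=19.3854
Node (1,0) S=98.4000: V=(p*·13.7176+(1−p*)·44.2971)/1.16=17.8168; Δ=(13.7176−44.2971)/(123.9840−80.6880)=-0.7063; B=V−Δ·S=87.3157
Node (1,1) S=151.2000: V=(p*·1.5385+(1−p*)·13.7176)/1.16=3.7125; Δ=(1.5385−13.7176)/(190.5120−123.9840)=-0.1831; B=V−Δ·S=31.3923
Node (0,0) S=120.0000: V=(p*·3.7125+(1−p*)·17.8168)/1.16=5.9638; Δ=(3.7125−17.8168)/(151.2000−98.4000)=-0.2671; B=V−Δ·S=38.0191
As a check, the time-0 holding Δ(0,0)·S0 + B(0,0) comes to 5.9638 — exactly V0.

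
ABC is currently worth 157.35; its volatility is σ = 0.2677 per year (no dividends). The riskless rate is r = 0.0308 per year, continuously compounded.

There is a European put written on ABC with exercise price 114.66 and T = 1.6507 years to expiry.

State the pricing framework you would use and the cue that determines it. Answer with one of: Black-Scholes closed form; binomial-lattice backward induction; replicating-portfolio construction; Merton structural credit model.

Key observation: a European-exercise option on ABC struck at 114.66 — a GBM underlying with constant parameters — admits an analytic price: the data contain no early exercise, no discrete tree, no debt structure.

framework: Black-Scholes closed form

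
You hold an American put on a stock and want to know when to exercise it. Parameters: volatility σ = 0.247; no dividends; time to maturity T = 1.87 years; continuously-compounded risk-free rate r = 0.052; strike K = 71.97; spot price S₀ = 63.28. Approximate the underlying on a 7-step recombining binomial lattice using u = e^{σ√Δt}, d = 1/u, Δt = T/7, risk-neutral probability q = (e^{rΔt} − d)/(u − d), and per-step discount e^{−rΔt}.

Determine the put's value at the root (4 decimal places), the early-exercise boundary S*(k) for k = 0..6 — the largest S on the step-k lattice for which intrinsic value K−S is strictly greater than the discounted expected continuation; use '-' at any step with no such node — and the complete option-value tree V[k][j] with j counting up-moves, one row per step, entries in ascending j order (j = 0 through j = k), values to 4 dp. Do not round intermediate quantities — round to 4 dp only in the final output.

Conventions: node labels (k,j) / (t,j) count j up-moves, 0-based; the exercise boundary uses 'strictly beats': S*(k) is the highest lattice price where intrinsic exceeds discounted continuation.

Δt=0.26714, u=1.13617, d=0.88015, q=0.52276, disc=e^(-rΔt)=0.98620
k=7 terminal: V=max(K-S,0) → 46.0783 38.5468 28.8245 16.2742 0.0731 0.0000 0.0000 0.0000
k=6: j=0 S=29.4174 intr=42.5526 cont=41.5598 V=42.5526[EX]; j=1 S=37.9744 intr=33.9956 cont=33.0027 V=33.9956[EX]; j=2 S=49.0206 intr=22.9494 cont=21.9565 V=22.9494[EX]; j=3 S=63.2800 intr=8.6900 cont=7.6971 V=8.6900[EX]; j=4 S=81.6872 intr=0.0000 cont=0.0344 V=0.0344[hold]; j=5 S=105.4488 intr=0.0000 cont=0.0000 V=0.0000[hold]; j=6 S=136.1223 intr=0.0000 cont=0.0000 V=0.0000[hold]  S*(6)=63.2800
k=5: j=0 S=33.4232 intr=38.5468 cont=37.5540 V=38.5468[EX]; j=1 S=43.1455 intr=28.8245 cont=27.8317 V=28.8245[EX]; j=2 S=55.6958 intr=16.2742 cont=15.2813 V=16.2742[EX]; j=3 S=71.8969 intr=0.0731 cont=4.1077 V=4.1077[hold]; j=4 S=92.8107 intr=0.0000 cont=0.0162 V=0.0162[hold]; j=5 S=119.8079 intr=0.0000 cont=0.0000 V=0.0000[hold]  S*(5)=55.6958
k=4: j=0 S=37.9744 intr=33.9956 cont=33.0027 V=33.9956[EX]; j=1 S=49.0206 intr=22.9494 cont=21.9565 V=22.9494[EX]; j=2 S=63.2800 intr=8.6900 cont=9.7772 V=9.7772[hold]; j=3 S=81.6872 intr=0.0000 cont=1.9416 V=1.9416[hold]; j=4 S=105.4488 intr=0.0000 cont=0.0076 V=0.0076[hold]  S*(4)=49.0206
k=3: j=0 S=43.1455 intr=28.8245 cont=27.8317 V=28.8245[EX]; j=1 S=55.6958 intr=16.2742 cont=15.8418 V=16.2742[EX]; j=2 S=71.8969 intr=0.0731 cont=5.6027 V=5.6027[hold]; j=3 S=92.8107 intr=0.0000 cont=0.9178 V=0.9178[hold]  S*(3)=55.6958
k=2: j=0 S=49.0206 intr=22.9494 cont=21.9565 V=22.9494[EX]; j=1 S=63.2800 intr=8.6900 cont=10.5479 V=10.5479[hold]; j=2 S=81.6872 intr=0.0000 cont=3.1101 V=3.1101[hold]  S*(2)=49.0206
k=1: j=0 S=55.6958 intr=16.2742 cont=16.2392 V=16.2742[EX]; j=1 S=71.8969 intr=0.0731 cont=6.5678 V=6.5678[hold]  S*(1)=55.6958
k=0: j=0 S=63.2800 intr=8.6900 cont=11.0455 V=11.0455[hold]  S*(0)=-

price = 11.0455
boundary = - 55.6958 49.0206 55.6958 49.0206 55.6958 63.2800
tree:
11.0455
16.2742 6.5678
22.9494 10.5479 3.1101
28.8245 16.2742 5.6027 0.9178
33.9956 22.9494 9.7772 1.9416 0.0076
38.5468 28.8245 16.2742 4.1077 0.0162 0.0000
42.5526 33.9956 22.9494 8.6900 0.0344 0.0000 0.0000
46.0783 38.5468 28.8245 16.2742 0.0731 0.0000 0.0000 0.0000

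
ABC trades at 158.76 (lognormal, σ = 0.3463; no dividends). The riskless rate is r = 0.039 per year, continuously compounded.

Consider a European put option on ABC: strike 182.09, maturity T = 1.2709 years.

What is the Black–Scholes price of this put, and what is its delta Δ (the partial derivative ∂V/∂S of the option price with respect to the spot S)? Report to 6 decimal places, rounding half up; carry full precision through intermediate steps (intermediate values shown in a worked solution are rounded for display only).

σ√T = 0.3463·√1.2709 = 0.390399
d₁ = (ln(S/K) + (r+σ²/2)T) / (σ√T) = (ln(158.76/182.09) + (0.039+0.3463²/2)·1.2709) / 0.390399 = (-0.137107 + 0.125771) / 0.390399 = -0.029039
d₂ = d₁ − σ√T = -0.029039 − 0.390399 = -0.419438
e^{−rT} = 0.951643
N(−d₁) = 0.511583,  N(−d₂) = 0.662552
Put price V = K·e^{−rT}·N(−d₂) − S·N(−d₁) = 114.810106 − 81.218966 = 33.591140
Δ = −N(−d₁) = -0.511583

price = 33.591140
Δ = -0.511583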